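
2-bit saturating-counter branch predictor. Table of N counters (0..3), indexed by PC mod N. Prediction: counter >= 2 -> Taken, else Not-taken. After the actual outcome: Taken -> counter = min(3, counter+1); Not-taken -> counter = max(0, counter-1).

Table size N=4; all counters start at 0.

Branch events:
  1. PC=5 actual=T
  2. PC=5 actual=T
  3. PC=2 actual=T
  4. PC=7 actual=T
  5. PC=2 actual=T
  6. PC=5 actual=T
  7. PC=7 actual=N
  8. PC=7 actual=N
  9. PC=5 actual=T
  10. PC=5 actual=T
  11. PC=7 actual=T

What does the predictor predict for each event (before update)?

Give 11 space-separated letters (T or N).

Ev 1: PC=5 idx=1 pred=N actual=T -> ctr[1]=1
Ev 2: PC=5 idx=1 pred=N actual=T -> ctr[1]=2
Ev 3: PC=2 idx=2 pred=N actual=T -> ctr[2]=1
Ev 4: PC=7 idx=3 pred=N actual=T -> ctr[3]=1
Ev 5: PC=2 idx=2 pred=N actual=T -> ctr[2]=2
Ev 6: PC=5 idx=1 pred=T actual=T -> ctr[1]=3
Ev 7: PC=7 idx=3 pred=N actual=N -> ctr[3]=0
Ev 8: PC=7 idx=3 pred=N actual=N -> ctr[3]=0
Ev 9: PC=5 idx=1 pred=T actual=T -> ctr[1]=3
Ev 10: PC=5 idx=1 pred=T actual=T -> ctr[1]=3
Ev 11: PC=7 idx=3 pred=N actual=T -> ctr[3]=1

Answer: N N N N N T N N T T N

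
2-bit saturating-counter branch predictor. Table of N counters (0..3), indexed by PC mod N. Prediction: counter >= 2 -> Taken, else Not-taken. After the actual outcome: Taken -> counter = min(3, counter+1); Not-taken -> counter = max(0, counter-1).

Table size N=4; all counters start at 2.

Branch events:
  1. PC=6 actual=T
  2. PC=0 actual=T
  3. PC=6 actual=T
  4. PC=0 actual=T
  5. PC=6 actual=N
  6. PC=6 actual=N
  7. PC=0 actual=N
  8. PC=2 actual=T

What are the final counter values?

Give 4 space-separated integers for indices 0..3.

Ev 1: PC=6 idx=2 pred=T actual=T -> ctr[2]=3
Ev 2: PC=0 idx=0 pred=T actual=T -> ctr[0]=3
Ev 3: PC=6 idx=2 pred=T actual=T -> ctr[2]=3
Ev 4: PC=0 idx=0 pred=T actual=T -> ctr[0]=3
Ev 5: PC=6 idx=2 pred=T actual=N -> ctr[2]=2
Ev 6: PC=6 idx=2 pred=T actual=N -> ctr[2]=1
Ev 7: PC=0 idx=0 pred=T actual=N -> ctr[0]=2
Ev 8: PC=2 idx=2 pred=N actual=T -> ctr[2]=2

Answer: 2 2 2 2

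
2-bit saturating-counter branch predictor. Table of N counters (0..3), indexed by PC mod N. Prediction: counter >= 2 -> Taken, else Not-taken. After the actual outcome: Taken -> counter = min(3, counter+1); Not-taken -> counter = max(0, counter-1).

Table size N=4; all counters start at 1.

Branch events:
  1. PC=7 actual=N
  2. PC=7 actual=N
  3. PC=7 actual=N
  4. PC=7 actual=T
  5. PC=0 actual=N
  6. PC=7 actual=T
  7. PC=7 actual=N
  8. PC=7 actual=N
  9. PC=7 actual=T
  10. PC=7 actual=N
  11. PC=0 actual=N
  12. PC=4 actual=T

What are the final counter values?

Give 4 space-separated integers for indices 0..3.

Ev 1: PC=7 idx=3 pred=N actual=N -> ctr[3]=0
Ev 2: PC=7 idx=3 pred=N actual=N -> ctr[3]=0
Ev 3: PC=7 idx=3 pred=N actual=N -> ctr[3]=0
Ev 4: PC=7 idx=3 pred=N actual=T -> ctr[3]=1
Ev 5: PC=0 idx=0 pred=N actual=N -> ctr[0]=0
Ev 6: PC=7 idx=3 pred=N actual=T -> ctr[3]=2
Ev 7: PC=7 idx=3 pred=T actual=N -> ctr[3]=1
Ev 8: PC=7 idx=3 pred=N actual=N -> ctr[3]=0
Ev 9: PC=7 idx=3 pred=N actual=T -> ctr[3]=1
Ev 10: PC=7 idx=3 pred=N actual=N -> ctr[3]=0
Ev 11: PC=0 idx=0 pred=N actual=N -> ctr[0]=0
Ev 12: PC=4 idx=0 pred=N actual=T -> ctr[0]=1

Answer: 1 1 1 0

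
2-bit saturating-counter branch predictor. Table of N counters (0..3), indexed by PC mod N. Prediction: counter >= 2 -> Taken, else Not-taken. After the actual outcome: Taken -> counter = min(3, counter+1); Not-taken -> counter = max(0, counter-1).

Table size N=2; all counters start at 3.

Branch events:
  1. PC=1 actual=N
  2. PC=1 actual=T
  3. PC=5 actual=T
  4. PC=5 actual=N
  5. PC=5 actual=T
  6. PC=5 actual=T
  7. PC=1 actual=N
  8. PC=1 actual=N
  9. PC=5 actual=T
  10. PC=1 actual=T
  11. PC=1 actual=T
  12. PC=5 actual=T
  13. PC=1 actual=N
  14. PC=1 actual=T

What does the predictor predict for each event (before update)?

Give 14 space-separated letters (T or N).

Ev 1: PC=1 idx=1 pred=T actual=N -> ctr[1]=2
Ev 2: PC=1 idx=1 pred=T actual=T -> ctr[1]=3
Ev 3: PC=5 idx=1 pred=T actual=T -> ctr[1]=3
Ev 4: PC=5 idx=1 pred=T actual=N -> ctr[1]=2
Ev 5: PC=5 idx=1 pred=T actual=T -> ctr[1]=3
Ev 6: PC=5 idx=1 pred=T actual=T -> ctr[1]=3
Ev 7: PC=1 idx=1 pred=T actual=N -> ctr[1]=2
Ev 8: PC=1 idx=1 pred=T actual=N -> ctr[1]=1
Ev 9: PC=5 idx=1 pred=N actual=T -> ctr[1]=2
Ev 10: PC=1 idx=1 pred=T actual=T -> ctr[1]=3
Ev 11: PC=1 idx=1 pred=T actual=T -> ctr[1]=3
Ev 12: PC=5 idx=1 pred=T actual=T -> ctr[1]=3
Ev 13: PC=1 idx=1 pred=T actual=N -> ctr[1]=2
Ev 14: PC=1 idx=1 pred=T actual=T -> ctr[1]=3

Answer: T T T T T T T T N T T T T T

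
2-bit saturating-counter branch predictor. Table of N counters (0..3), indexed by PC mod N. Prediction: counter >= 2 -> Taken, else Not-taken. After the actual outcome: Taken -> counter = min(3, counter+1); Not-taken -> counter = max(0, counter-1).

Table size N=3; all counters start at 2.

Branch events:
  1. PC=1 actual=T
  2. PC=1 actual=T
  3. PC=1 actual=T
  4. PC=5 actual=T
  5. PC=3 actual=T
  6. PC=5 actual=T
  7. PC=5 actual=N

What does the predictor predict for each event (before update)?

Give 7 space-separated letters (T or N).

Answer: T T T T T T T

Derivation:
Ev 1: PC=1 idx=1 pred=T actual=T -> ctr[1]=3
Ev 2: PC=1 idx=1 pred=T actual=T -> ctr[1]=3
Ev 3: PC=1 idx=1 pred=T actual=T -> ctr[1]=3
Ev 4: PC=5 idx=2 pred=T actual=T -> ctr[2]=3
Ev 5: PC=3 idx=0 pred=T actual=T -> ctr[0]=3
Ev 6: PC=5 idx=2 pred=T actual=T -> ctr[2]=3
Ev 7: PC=5 idx=2 pred=T actual=N -> ctr[2]=2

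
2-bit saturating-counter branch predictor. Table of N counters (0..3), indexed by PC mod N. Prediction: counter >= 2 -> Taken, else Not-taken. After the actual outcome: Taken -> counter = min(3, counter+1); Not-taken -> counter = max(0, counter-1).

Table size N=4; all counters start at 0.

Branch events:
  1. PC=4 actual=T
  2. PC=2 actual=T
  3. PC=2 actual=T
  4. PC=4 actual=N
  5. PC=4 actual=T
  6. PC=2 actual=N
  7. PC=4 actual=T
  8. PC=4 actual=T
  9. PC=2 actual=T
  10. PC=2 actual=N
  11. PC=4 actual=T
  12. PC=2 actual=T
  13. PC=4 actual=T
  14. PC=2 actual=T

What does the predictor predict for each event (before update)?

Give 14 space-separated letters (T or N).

Answer: N N N N N T N T N T T N T T

Derivation:
Ev 1: PC=4 idx=0 pred=N actual=T -> ctr[0]=1
Ev 2: PC=2 idx=2 pred=N actual=T -> ctr[2]=1
Ev 3: PC=2 idx=2 pred=N actual=T -> ctr[2]=2
Ev 4: PC=4 idx=0 pred=N actual=N -> ctr[0]=0
Ev 5: PC=4 idx=0 pred=N actual=T -> ctr[0]=1
Ev 6: PC=2 idx=2 pred=T actual=N -> ctr[2]=1
Ev 7: PC=4 idx=0 pred=N actual=T -> ctr[0]=2
Ev 8: PC=4 idx=0 pred=T actual=T -> ctr[0]=3
Ev 9: PC=2 idx=2 pred=N actual=T -> ctr[2]=2
Ev 10: PC=2 idx=2 pred=T actual=N -> ctr[2]=1
Ev 11: PC=4 idx=0 pred=T actual=T -> ctr[0]=3
Ev 12: PC=2 idx=2 pred=N actual=T -> ctr[2]=2
Ev 13: PC=4 idx=0 pred=T actual=T -> ctr[0]=3
Ev 14: PC=2 idx=2 pred=T actual=T -> ctr[2]=3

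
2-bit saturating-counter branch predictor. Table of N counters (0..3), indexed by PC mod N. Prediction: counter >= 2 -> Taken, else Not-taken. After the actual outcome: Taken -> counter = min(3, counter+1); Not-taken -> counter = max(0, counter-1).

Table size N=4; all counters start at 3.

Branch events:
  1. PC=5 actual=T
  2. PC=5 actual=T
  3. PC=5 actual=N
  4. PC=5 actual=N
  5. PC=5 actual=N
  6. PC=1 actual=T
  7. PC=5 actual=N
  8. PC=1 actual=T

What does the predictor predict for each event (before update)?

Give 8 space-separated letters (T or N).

Ev 1: PC=5 idx=1 pred=T actual=T -> ctr[1]=3
Ev 2: PC=5 idx=1 pred=T actual=T -> ctr[1]=3
Ev 3: PC=5 idx=1 pred=T actual=N -> ctr[1]=2
Ev 4: PC=5 idx=1 pred=T actual=N -> ctr[1]=1
Ev 5: PC=5 idx=1 pred=N actual=N -> ctr[1]=0
Ev 6: PC=1 idx=1 pred=N actual=T -> ctr[1]=1
Ev 7: PC=5 idx=1 pred=N actual=N -> ctr[1]=0
Ev 8: PC=1 idx=1 pred=N actual=T -> ctr[1]=1

Answer: T T T T N N N N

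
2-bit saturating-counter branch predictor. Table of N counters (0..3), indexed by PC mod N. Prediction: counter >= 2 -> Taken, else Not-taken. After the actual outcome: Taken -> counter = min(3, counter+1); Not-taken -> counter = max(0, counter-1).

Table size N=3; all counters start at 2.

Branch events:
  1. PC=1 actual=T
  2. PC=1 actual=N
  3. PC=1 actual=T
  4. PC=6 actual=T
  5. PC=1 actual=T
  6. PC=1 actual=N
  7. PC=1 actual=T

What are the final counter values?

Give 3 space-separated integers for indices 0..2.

Answer: 3 3 2

Derivation:
Ev 1: PC=1 idx=1 pred=T actual=T -> ctr[1]=3
Ev 2: PC=1 idx=1 pred=T actual=N -> ctr[1]=2
Ev 3: PC=1 idx=1 pred=T actual=T -> ctr[1]=3
Ev 4: PC=6 idx=0 pred=T actual=T -> ctr[0]=3
Ev 5: PC=1 idx=1 pred=T actual=T -> ctr[1]=3
Ev 6: PC=1 idx=1 pred=T actual=N -> ctr[1]=2
Ev 7: PC=1 idx=1 pred=T actual=T -> ctr[1]=3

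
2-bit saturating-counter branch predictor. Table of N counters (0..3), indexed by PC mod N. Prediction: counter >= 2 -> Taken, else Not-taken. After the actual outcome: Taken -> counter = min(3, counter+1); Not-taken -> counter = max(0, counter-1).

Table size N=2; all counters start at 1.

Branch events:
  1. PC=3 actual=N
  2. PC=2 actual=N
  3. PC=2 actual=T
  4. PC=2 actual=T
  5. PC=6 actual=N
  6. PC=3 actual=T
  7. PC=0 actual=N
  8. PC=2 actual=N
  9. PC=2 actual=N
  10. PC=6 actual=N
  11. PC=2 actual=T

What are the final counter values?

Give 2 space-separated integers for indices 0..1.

Answer: 1 1

Derivation:
Ev 1: PC=3 idx=1 pred=N actual=N -> ctr[1]=0
Ev 2: PC=2 idx=0 pred=N actual=N -> ctr[0]=0
Ev 3: PC=2 idx=0 pred=N actual=T -> ctr[0]=1
Ev 4: PC=2 idx=0 pred=N actual=T -> ctr[0]=2
Ev 5: PC=6 idx=0 pred=T actual=N -> ctr[0]=1
Ev 6: PC=3 idx=1 pred=N actual=T -> ctr[1]=1
Ev 7: PC=0 idx=0 pred=N actual=N -> ctr[0]=0
Ev 8: PC=2 idx=0 pred=N actual=N -> ctr[0]=0
Ev 9: PC=2 idx=0 pred=N actual=N -> ctr[0]=0
Ev 10: PC=6 idx=0 pred=N actual=N -> ctr[0]=0
Ev 11: PC=2 idx=0 pred=N actual=T -> ctr[0]=1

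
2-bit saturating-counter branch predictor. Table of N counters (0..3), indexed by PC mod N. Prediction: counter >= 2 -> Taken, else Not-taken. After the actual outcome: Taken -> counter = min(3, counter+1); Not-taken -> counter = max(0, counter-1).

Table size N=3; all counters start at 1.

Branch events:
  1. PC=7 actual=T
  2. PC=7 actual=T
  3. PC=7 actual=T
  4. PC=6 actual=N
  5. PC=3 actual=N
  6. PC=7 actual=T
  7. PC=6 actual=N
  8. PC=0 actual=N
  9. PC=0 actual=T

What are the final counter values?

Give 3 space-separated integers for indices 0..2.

Answer: 1 3 1

Derivation:
Ev 1: PC=7 idx=1 pred=N actual=T -> ctr[1]=2
Ev 2: PC=7 idx=1 pred=T actual=T -> ctr[1]=3
Ev 3: PC=7 idx=1 pred=T actual=T -> ctr[1]=3
Ev 4: PC=6 idx=0 pred=N actual=N -> ctr[0]=0
Ev 5: PC=3 idx=0 pred=N actual=N -> ctr[0]=0
Ev 6: PC=7 idx=1 pred=T actual=T -> ctr[1]=3
Ev 7: PC=6 idx=0 pred=N actual=N -> ctr[0]=0
Ev 8: PC=0 idx=0 pred=N actual=N -> ctr[0]=0
Ev 9: PC=0 idx=0 pred=N actual=T -> ctr[0]=1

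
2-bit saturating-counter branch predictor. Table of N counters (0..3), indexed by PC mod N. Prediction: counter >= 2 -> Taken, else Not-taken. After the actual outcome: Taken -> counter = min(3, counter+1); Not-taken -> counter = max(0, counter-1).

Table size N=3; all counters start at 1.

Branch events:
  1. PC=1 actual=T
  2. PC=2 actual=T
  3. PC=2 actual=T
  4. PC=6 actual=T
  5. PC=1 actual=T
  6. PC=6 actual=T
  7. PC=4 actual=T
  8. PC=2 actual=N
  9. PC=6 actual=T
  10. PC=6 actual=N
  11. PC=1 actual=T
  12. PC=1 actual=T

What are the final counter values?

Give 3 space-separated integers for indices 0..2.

Ev 1: PC=1 idx=1 pred=N actual=T -> ctr[1]=2
Ev 2: PC=2 idx=2 pred=N actual=T -> ctr[2]=2
Ev 3: PC=2 idx=2 pred=T actual=T -> ctr[2]=3
Ev 4: PC=6 idx=0 pred=N actual=T -> ctr[0]=2
Ev 5: PC=1 idx=1 pred=T actual=T -> ctr[1]=3
Ev 6: PC=6 idx=0 pred=T actual=T -> ctr[0]=3
Ev 7: PC=4 idx=1 pred=T actual=T -> ctr[1]=3
Ev 8: PC=2 idx=2 pred=T actual=N -> ctr[2]=2
Ev 9: PC=6 idx=0 pred=T actual=T -> ctr[0]=3
Ev 10: PC=6 idx=0 pred=T actual=N -> ctr[0]=2
Ev 11: PC=1 idx=1 pred=T actual=T -> ctr[1]=3
Ev 12: PC=1 idx=1 pred=T actual=T -> ctr[1]=3

Answer: 2 3 2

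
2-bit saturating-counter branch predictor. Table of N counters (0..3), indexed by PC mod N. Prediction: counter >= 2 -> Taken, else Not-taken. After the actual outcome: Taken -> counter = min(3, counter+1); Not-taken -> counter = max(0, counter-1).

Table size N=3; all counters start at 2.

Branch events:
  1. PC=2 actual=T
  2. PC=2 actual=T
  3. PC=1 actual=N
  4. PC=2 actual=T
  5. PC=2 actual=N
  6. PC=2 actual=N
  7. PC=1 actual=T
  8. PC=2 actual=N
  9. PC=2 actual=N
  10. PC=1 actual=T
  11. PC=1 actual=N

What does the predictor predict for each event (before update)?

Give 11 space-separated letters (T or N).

Ev 1: PC=2 idx=2 pred=T actual=T -> ctr[2]=3
Ev 2: PC=2 idx=2 pred=T actual=T -> ctr[2]=3
Ev 3: PC=1 idx=1 pred=T actual=N -> ctr[1]=1
Ev 4: PC=2 idx=2 pred=T actual=T -> ctr[2]=3
Ev 5: PC=2 idx=2 pred=T actual=N -> ctr[2]=2
Ev 6: PC=2 idx=2 pred=T actual=N -> ctr[2]=1
Ev 7: PC=1 idx=1 pred=N actual=T -> ctr[1]=2
Ev 8: PC=2 idx=2 pred=N actual=N -> ctr[2]=0
Ev 9: PC=2 idx=2 pred=N actual=N -> ctr[2]=0
Ev 10: PC=1 idx=1 pred=T actual=T -> ctr[1]=3
Ev 11: PC=1 idx=1 pred=T actual=N -> ctr[1]=2

Answer: T T T T T T N N N T T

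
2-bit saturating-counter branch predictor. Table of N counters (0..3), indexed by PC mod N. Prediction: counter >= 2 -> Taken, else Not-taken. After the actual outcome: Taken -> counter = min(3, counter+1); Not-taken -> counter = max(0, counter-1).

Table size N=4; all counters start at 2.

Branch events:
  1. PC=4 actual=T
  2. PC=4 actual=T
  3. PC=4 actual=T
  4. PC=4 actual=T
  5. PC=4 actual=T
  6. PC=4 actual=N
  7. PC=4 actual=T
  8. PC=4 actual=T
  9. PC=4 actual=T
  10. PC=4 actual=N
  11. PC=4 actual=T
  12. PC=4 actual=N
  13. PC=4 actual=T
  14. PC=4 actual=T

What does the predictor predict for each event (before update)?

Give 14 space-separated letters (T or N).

Answer: T T T T T T T T T T T T T T

Derivation:
Ev 1: PC=4 idx=0 pred=T actual=T -> ctr[0]=3
Ev 2: PC=4 idx=0 pred=T actual=T -> ctr[0]=3
Ev 3: PC=4 idx=0 pred=T actual=T -> ctr[0]=3
Ev 4: PC=4 idx=0 pred=T actual=T -> ctr[0]=3
Ev 5: PC=4 idx=0 pred=T actual=T -> ctr[0]=3
Ev 6: PC=4 idx=0 pred=T actual=N -> ctr[0]=2
Ev 7: PC=4 idx=0 pred=T actual=T -> ctr[0]=3
Ev 8: PC=4 idx=0 pred=T actual=T -> ctr[0]=3
Ev 9: PC=4 idx=0 pred=T actual=T -> ctr[0]=3
Ev 10: PC=4 idx=0 pred=T actual=N -> ctr[0]=2
Ev 11: PC=4 idx=0 pred=T actual=T -> ctr[0]=3
Ev 12: PC=4 idx=0 pred=T actual=N -> ctr[0]=2
Ev 13: PC=4 idx=0 pred=T actual=T -> ctr[0]=3
Ev 14: PC=4 idx=0 pred=T actual=T -> ctr[0]=3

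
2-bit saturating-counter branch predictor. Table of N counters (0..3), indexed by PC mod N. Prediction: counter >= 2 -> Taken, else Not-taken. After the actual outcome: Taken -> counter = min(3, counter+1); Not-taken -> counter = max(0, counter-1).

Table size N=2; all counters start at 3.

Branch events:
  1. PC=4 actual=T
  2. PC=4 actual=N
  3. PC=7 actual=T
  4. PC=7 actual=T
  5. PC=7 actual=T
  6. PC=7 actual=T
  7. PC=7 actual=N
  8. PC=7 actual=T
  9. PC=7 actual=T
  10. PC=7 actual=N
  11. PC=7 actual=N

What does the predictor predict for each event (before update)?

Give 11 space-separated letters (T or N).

Ev 1: PC=4 idx=0 pred=T actual=T -> ctr[0]=3
Ev 2: PC=4 idx=0 pred=T actual=N -> ctr[0]=2
Ev 3: PC=7 idx=1 pred=T actual=T -> ctr[1]=3
Ev 4: PC=7 idx=1 pred=T actual=T -> ctr[1]=3
Ev 5: PC=7 idx=1 pred=T actual=T -> ctr[1]=3
Ev 6: PC=7 idx=1 pred=T actual=T -> ctr[1]=3
Ev 7: PC=7 idx=1 pred=T actual=N -> ctr[1]=2
Ev 8: PC=7 idx=1 pred=T actual=T -> ctr[1]=3
Ev 9: PC=7 idx=1 pred=T actual=T -> ctr[1]=3
Ev 10: PC=7 idx=1 pred=T actual=N -> ctr[1]=2
Ev 11: PC=7 idx=1 pred=T actual=N -> ctr[1]=1

Answer: T T T T T T T T T T T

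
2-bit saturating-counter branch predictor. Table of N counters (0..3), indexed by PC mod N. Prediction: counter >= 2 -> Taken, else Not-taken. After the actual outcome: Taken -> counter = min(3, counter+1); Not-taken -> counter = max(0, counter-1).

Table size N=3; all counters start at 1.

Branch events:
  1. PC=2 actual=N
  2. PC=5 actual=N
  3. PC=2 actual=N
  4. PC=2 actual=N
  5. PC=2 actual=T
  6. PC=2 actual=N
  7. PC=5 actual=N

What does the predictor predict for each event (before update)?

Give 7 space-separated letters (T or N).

Ev 1: PC=2 idx=2 pred=N actual=N -> ctr[2]=0
Ev 2: PC=5 idx=2 pred=N actual=N -> ctr[2]=0
Ev 3: PC=2 idx=2 pred=N actual=N -> ctr[2]=0
Ev 4: PC=2 idx=2 pred=N actual=N -> ctr[2]=0
Ev 5: PC=2 idx=2 pred=N actual=T -> ctr[2]=1
Ev 6: PC=2 idx=2 pred=N actual=N -> ctr[2]=0
Ev 7: PC=5 idx=2 pred=N actual=N -> ctr[2]=0

Answer: N N N N N N N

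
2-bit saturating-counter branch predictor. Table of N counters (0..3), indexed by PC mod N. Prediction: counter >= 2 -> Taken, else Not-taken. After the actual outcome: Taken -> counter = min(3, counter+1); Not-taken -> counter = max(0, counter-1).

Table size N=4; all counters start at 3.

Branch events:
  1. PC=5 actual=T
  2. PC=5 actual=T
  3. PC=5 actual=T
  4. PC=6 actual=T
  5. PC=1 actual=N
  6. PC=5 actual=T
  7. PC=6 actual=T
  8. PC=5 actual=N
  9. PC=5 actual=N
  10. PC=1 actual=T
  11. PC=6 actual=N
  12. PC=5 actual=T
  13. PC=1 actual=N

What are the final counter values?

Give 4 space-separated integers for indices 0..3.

Ev 1: PC=5 idx=1 pred=T actual=T -> ctr[1]=3
Ev 2: PC=5 idx=1 pred=T actual=T -> ctr[1]=3
Ev 3: PC=5 idx=1 pred=T actual=T -> ctr[1]=3
Ev 4: PC=6 idx=2 pred=T actual=T -> ctr[2]=3
Ev 5: PC=1 idx=1 pred=T actual=N -> ctr[1]=2
Ev 6: PC=5 idx=1 pred=T actual=T -> ctr[1]=3
Ev 7: PC=6 idx=2 pred=T actual=T -> ctr[2]=3
Ev 8: PC=5 idx=1 pred=T actual=N -> ctr[1]=2
Ev 9: PC=5 idx=1 pred=T actual=N -> ctr[1]=1
Ev 10: PC=1 idx=1 pred=N actual=T -> ctr[1]=2
Ev 11: PC=6 idx=2 pred=T actual=N -> ctr[2]=2
Ev 12: PC=5 idx=1 pred=T actual=T -> ctr[1]=3
Ev 13: PC=1 idx=1 pred=T actual=N -> ctr[1]=2

Answer: 3 2 2 3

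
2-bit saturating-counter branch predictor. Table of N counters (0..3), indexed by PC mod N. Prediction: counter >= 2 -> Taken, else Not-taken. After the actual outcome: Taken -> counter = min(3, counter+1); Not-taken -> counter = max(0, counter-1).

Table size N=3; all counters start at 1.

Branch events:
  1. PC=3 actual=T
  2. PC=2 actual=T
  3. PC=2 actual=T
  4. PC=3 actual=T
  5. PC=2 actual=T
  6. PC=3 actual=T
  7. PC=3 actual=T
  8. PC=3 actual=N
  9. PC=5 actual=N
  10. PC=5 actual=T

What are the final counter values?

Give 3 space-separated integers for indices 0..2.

Ev 1: PC=3 idx=0 pred=N actual=T -> ctr[0]=2
Ev 2: PC=2 idx=2 pred=N actual=T -> ctr[2]=2
Ev 3: PC=2 idx=2 pred=T actual=T -> ctr[2]=3
Ev 4: PC=3 idx=0 pred=T actual=T -> ctr[0]=3
Ev 5: PC=2 idx=2 pred=T actual=T -> ctr[2]=3
Ev 6: PC=3 idx=0 pred=T actual=T -> ctr[0]=3
Ev 7: PC=3 idx=0 pred=T actual=T -> ctr[0]=3
Ev 8: PC=3 idx=0 pred=T actual=N -> ctr[0]=2
Ev 9: PC=5 idx=2 pred=T actual=N -> ctr[2]=2
Ev 10: PC=5 idx=2 pred=T actual=T -> ctr[2]=3

Answer: 2 1 3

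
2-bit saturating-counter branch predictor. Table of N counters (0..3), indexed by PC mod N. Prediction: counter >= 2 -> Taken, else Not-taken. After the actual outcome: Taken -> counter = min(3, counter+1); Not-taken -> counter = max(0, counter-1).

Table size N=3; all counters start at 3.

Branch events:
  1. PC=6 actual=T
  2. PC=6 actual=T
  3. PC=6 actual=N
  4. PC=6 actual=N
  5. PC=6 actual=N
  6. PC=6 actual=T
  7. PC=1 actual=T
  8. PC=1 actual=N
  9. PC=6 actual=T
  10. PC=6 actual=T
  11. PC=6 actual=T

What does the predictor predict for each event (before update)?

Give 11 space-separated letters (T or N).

Answer: T T T T N N T T N T T

Derivation:
Ev 1: PC=6 idx=0 pred=T actual=T -> ctr[0]=3
Ev 2: PC=6 idx=0 pred=T actual=T -> ctr[0]=3
Ev 3: PC=6 idx=0 pred=T actual=N -> ctr[0]=2
Ev 4: PC=6 idx=0 pred=T actual=N -> ctr[0]=1
Ev 5: PC=6 idx=0 pred=N actual=N -> ctr[0]=0
Ev 6: PC=6 idx=0 pred=N actual=T -> ctr[0]=1
Ev 7: PC=1 idx=1 pred=T actual=T -> ctr[1]=3
Ev 8: PC=1 idx=1 pred=T actual=N -> ctr[1]=2
Ev 9: PC=6 idx=0 pred=N actual=T -> ctr[0]=2
Ev 10: PC=6 idx=0 pred=T actual=T -> ctr[0]=3
Ev 11: PC=6 idx=0 pred=T actual=T -> ctr[0]=3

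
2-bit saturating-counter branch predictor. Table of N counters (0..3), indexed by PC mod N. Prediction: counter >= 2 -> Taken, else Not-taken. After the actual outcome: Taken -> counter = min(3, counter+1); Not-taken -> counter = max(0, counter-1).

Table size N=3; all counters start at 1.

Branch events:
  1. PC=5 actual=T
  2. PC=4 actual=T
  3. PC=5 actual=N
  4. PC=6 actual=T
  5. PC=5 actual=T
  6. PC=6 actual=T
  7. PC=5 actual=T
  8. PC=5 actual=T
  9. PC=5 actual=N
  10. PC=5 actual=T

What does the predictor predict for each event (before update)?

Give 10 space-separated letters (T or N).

Answer: N N T N N T T T T T

Derivation:
Ev 1: PC=5 idx=2 pred=N actual=T -> ctr[2]=2
Ev 2: PC=4 idx=1 pred=N actual=T -> ctr[1]=2
Ev 3: PC=5 idx=2 pred=T actual=N -> ctr[2]=1
Ev 4: PC=6 idx=0 pred=N actual=T -> ctr[0]=2
Ev 5: PC=5 idx=2 pred=N actual=T -> ctr[2]=2
Ev 6: PC=6 idx=0 pred=T actual=T -> ctr[0]=3
Ev 7: PC=5 idx=2 pred=T actual=T -> ctr[2]=3
Ev 8: PC=5 idx=2 pred=T actual=T -> ctr[2]=3
Ev 9: PC=5 idx=2 pred=T actual=N -> ctr[2]=2
Ev 10: PC=5 idx=2 pred=T actual=T -> ctr[2]=3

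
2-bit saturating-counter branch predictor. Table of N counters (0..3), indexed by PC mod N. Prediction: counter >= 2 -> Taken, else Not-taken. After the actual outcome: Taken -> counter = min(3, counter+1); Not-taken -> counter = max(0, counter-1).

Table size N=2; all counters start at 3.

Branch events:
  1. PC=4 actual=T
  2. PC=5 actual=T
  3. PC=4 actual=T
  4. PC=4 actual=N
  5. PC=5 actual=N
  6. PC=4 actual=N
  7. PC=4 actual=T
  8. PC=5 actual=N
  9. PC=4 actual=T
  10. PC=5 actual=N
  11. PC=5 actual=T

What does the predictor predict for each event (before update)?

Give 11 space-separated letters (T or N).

Answer: T T T T T T N T T N N

Derivation:
Ev 1: PC=4 idx=0 pred=T actual=T -> ctr[0]=3
Ev 2: PC=5 idx=1 pred=T actual=T -> ctr[1]=3
Ev 3: PC=4 idx=0 pred=T actual=T -> ctr[0]=3
Ev 4: PC=4 idx=0 pred=T actual=N -> ctr[0]=2
Ev 5: PC=5 idx=1 pred=T actual=N -> ctr[1]=2
Ev 6: PC=4 idx=0 pred=T actual=N -> ctr[0]=1
Ev 7: PC=4 idx=0 pred=N actual=T -> ctr[0]=2
Ev 8: PC=5 idx=1 pred=T actual=N -> ctr[1]=1
Ev 9: PC=4 idx=0 pred=T actual=T -> ctr[0]=3
Ev 10: PC=5 idx=1 pred=N actual=N -> ctr[1]=0
Ev 11: PC=5 idx=1 pred=N actual=T -> ctr[1]=1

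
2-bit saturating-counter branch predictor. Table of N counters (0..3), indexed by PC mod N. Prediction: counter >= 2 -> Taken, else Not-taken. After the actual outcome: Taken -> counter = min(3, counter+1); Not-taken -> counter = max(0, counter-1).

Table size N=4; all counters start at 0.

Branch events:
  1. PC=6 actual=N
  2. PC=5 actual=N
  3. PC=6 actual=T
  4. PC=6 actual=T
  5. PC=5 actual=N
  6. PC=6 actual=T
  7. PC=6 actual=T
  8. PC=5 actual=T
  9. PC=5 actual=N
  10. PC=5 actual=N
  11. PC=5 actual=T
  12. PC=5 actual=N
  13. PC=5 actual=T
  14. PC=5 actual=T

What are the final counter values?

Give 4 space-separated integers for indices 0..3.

Ev 1: PC=6 idx=2 pred=N actual=N -> ctr[2]=0
Ev 2: PC=5 idx=1 pred=N actual=N -> ctr[1]=0
Ev 3: PC=6 idx=2 pred=N actual=T -> ctr[2]=1
Ev 4: PC=6 idx=2 pred=N actual=T -> ctr[2]=2
Ev 5: PC=5 idx=1 pred=N actual=N -> ctr[1]=0
Ev 6: PC=6 idx=2 pred=T actual=T -> ctr[2]=3
Ev 7: PC=6 idx=2 pred=T actual=T -> ctr[2]=3
Ev 8: PC=5 idx=1 pred=N actual=T -> ctr[1]=1
Ev 9: PC=5 idx=1 pred=N actual=N -> ctr[1]=0
Ev 10: PC=5 idx=1 pred=N actual=N -> ctr[1]=0
Ev 11: PC=5 idx=1 pred=N actual=T -> ctr[1]=1
Ev 12: PC=5 idx=1 pred=N actual=N -> ctr[1]=0
Ev 13: PC=5 idx=1 pred=N actual=T -> ctr[1]=1
Ev 14: PC=5 idx=1 pred=N actual=T -> ctr[1]=2

Answer: 0 2 3 0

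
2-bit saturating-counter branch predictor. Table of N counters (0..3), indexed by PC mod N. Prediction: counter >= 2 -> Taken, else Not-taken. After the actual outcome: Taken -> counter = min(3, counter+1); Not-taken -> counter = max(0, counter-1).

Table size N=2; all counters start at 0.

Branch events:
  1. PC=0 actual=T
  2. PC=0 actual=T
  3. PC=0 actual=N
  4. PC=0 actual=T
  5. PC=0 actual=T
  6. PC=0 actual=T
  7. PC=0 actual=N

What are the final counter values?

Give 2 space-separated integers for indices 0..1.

Ev 1: PC=0 idx=0 pred=N actual=T -> ctr[0]=1
Ev 2: PC=0 idx=0 pred=N actual=T -> ctr[0]=2
Ev 3: PC=0 idx=0 pred=T actual=N -> ctr[0]=1
Ev 4: PC=0 idx=0 pred=N actual=T -> ctr[0]=2
Ev 5: PC=0 idx=0 pred=T actual=T -> ctr[0]=3
Ev 6: PC=0 idx=0 pred=T actual=T -> ctr[0]=3
Ev 7: PC=0 idx=0 pred=T actual=N -> ctr[0]=2

Answer: 2 0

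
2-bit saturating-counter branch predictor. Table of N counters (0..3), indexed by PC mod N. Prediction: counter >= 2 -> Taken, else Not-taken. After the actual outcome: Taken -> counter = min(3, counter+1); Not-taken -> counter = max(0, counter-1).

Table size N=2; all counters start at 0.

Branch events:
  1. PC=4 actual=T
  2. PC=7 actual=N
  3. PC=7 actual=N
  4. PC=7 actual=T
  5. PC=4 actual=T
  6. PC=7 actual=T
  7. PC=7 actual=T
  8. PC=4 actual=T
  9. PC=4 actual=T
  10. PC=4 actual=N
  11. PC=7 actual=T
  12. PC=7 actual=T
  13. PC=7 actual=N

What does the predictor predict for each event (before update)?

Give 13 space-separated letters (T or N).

Answer: N N N N N N T T T T T T T

Derivation:
Ev 1: PC=4 idx=0 pred=N actual=T -> ctr[0]=1
Ev 2: PC=7 idx=1 pred=N actual=N -> ctr[1]=0
Ev 3: PC=7 idx=1 pred=N actual=N -> ctr[1]=0
Ev 4: PC=7 idx=1 pred=N actual=T -> ctr[1]=1
Ev 5: PC=4 idx=0 pred=N actual=T -> ctr[0]=2
Ev 6: PC=7 idx=1 pred=N actual=T -> ctr[1]=2
Ev 7: PC=7 idx=1 pred=T actual=T -> ctr[1]=3
Ev 8: PC=4 idx=0 pred=T actual=T -> ctr[0]=3
Ev 9: PC=4 idx=0 pred=T actual=T -> ctr[0]=3
Ev 10: PC=4 idx=0 pred=T actual=N -> ctr[0]=2
Ev 11: PC=7 idx=1 pred=T actual=T -> ctr[1]=3
Ev 12: PC=7 idx=1 pred=T actual=T -> ctr[1]=3
Ev 13: PC=7 idx=1 pred=T actual=N -> ctr[1]=2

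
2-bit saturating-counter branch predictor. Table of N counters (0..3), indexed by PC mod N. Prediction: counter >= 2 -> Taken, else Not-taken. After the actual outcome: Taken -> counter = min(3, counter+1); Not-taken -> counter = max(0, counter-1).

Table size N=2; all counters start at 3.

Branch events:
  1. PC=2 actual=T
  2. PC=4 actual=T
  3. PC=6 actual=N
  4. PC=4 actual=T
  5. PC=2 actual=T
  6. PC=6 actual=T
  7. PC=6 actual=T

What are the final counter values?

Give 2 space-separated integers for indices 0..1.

Ev 1: PC=2 idx=0 pred=T actual=T -> ctr[0]=3
Ev 2: PC=4 idx=0 pred=T actual=T -> ctr[0]=3
Ev 3: PC=6 idx=0 pred=T actual=N -> ctr[0]=2
Ev 4: PC=4 idx=0 pred=T actual=T -> ctr[0]=3
Ev 5: PC=2 idx=0 pred=T actual=T -> ctr[0]=3
Ev 6: PC=6 idx=0 pred=T actual=T -> ctr[0]=3
Ev 7: PC=6 idx=0 pred=T actual=T -> ctr[0]=3

Answer: 3 3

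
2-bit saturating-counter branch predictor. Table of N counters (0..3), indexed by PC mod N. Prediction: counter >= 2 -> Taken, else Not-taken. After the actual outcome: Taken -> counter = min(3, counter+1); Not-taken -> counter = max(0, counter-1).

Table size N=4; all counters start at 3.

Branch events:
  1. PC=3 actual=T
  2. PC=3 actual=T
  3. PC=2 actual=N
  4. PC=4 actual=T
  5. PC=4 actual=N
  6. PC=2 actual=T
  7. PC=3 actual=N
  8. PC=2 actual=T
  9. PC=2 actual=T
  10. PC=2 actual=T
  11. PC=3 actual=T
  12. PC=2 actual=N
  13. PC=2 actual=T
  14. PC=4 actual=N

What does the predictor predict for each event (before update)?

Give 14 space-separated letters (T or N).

Answer: T T T T T T T T T T T T T T

Derivation:
Ev 1: PC=3 idx=3 pred=T actual=T -> ctr[3]=3
Ev 2: PC=3 idx=3 pred=T actual=T -> ctr[3]=3
Ev 3: PC=2 idx=2 pred=T actual=N -> ctr[2]=2
Ev 4: PC=4 idx=0 pred=T actual=T -> ctr[0]=3
Ev 5: PC=4 idx=0 pred=T actual=N -> ctr[0]=2
Ev 6: PC=2 idx=2 pred=T actual=T -> ctr[2]=3
Ev 7: PC=3 idx=3 pred=T actual=N -> ctr[3]=2
Ev 8: PC=2 idx=2 pred=T actual=T -> ctr[2]=3
Ev 9: PC=2 idx=2 pred=T actual=T -> ctr[2]=3
Ev 10: PC=2 idx=2 pred=T actual=T -> ctr[2]=3
Ev 11: PC=3 idx=3 pred=T actual=T -> ctr[3]=3
Ev 12: PC=2 idx=2 pred=T actual=N -> ctr[2]=2
Ev 13: PC=2 idx=2 pred=T actual=T -> ctr[2]=3
Ev 14: PC=4 idx=0 pred=T actual=N -> ctr[0]=1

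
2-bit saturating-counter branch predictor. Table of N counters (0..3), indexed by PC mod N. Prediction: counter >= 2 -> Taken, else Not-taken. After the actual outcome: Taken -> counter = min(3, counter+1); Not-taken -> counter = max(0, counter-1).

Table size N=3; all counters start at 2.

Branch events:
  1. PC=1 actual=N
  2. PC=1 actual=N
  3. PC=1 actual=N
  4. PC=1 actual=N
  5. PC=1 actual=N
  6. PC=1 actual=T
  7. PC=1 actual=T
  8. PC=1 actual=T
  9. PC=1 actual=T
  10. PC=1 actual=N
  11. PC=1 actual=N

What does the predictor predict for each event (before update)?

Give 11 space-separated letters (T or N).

Answer: T N N N N N N T T T T

Derivation:
Ev 1: PC=1 idx=1 pred=T actual=N -> ctr[1]=1
Ev 2: PC=1 idx=1 pred=N actual=N -> ctr[1]=0
Ev 3: PC=1 idx=1 pred=N actual=N -> ctr[1]=0
Ev 4: PC=1 idx=1 pred=N actual=N -> ctr[1]=0
Ev 5: PC=1 idx=1 pred=N actual=N -> ctr[1]=0
Ev 6: PC=1 idx=1 pred=N actual=T -> ctr[1]=1
Ev 7: PC=1 idx=1 pred=N actual=T -> ctr[1]=2
Ev 8: PC=1 idx=1 pred=T actual=T -> ctr[1]=3
Ev 9: PC=1 idx=1 pred=T actual=T -> ctr[1]=3
Ev 10: PC=1 idx=1 pred=T actual=N -> ctr[1]=2
Ev 11: PC=1 idx=1 pred=T actual=N -> ctr[1]=1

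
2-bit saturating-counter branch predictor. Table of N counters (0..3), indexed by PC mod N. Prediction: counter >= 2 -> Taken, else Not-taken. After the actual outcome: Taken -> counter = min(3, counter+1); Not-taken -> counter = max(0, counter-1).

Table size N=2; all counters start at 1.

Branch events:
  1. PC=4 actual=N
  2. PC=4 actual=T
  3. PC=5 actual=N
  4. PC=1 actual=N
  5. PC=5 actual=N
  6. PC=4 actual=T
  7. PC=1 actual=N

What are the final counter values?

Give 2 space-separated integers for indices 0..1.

Answer: 2 0

Derivation:
Ev 1: PC=4 idx=0 pred=N actual=N -> ctr[0]=0
Ev 2: PC=4 idx=0 pred=N actual=T -> ctr[0]=1
Ev 3: PC=5 idx=1 pred=N actual=N -> ctr[1]=0
Ev 4: PC=1 idx=1 pred=N actual=N -> ctr[1]=0
Ev 5: PC=5 idx=1 pred=N actual=N -> ctr[1]=0
Ev 6: PC=4 idx=0 pred=N actual=T -> ctr[0]=2
Ev 7: PC=1 idx=1 pred=N actual=N -> ctr[1]=0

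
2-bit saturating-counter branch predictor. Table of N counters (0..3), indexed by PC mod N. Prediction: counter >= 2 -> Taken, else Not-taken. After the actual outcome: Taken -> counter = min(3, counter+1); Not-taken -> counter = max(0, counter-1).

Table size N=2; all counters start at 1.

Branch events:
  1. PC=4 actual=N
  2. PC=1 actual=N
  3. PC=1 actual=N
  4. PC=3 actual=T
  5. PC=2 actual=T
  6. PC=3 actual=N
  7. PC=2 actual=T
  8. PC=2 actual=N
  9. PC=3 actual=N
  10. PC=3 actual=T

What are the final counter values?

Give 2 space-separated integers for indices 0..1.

Answer: 1 1

Derivation:
Ev 1: PC=4 idx=0 pred=N actual=N -> ctr[0]=0
Ev 2: PC=1 idx=1 pred=N actual=N -> ctr[1]=0
Ev 3: PC=1 idx=1 pred=N actual=N -> ctr[1]=0
Ev 4: PC=3 idx=1 pred=N actual=T -> ctr[1]=1
Ev 5: PC=2 idx=0 pred=N actual=T -> ctr[0]=1
Ev 6: PC=3 idx=1 pred=N actual=N -> ctr[1]=0
Ev 7: PC=2 idx=0 pred=N actual=T -> ctr[0]=2
Ev 8: PC=2 idx=0 pred=T actual=N -> ctr[0]=1
Ev 9: PC=3 idx=1 pred=N actual=N -> ctr[1]=0
Ev 10: PC=3 idx=1 pred=N actual=T -> ctr[1]=1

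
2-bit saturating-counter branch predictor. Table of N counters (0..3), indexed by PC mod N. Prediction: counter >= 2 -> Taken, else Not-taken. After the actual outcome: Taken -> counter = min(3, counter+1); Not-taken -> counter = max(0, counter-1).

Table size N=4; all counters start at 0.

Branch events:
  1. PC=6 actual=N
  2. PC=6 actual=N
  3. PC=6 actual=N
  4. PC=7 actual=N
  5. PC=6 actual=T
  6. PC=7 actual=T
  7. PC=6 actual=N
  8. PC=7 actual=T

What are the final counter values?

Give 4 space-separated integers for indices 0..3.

Answer: 0 0 0 2

Derivation:
Ev 1: PC=6 idx=2 pred=N actual=N -> ctr[2]=0
Ev 2: PC=6 idx=2 pred=N actual=N -> ctr[2]=0
Ev 3: PC=6 idx=2 pred=N actual=N -> ctr[2]=0
Ev 4: PC=7 idx=3 pred=N actual=N -> ctr[3]=0
Ev 5: PC=6 idx=2 pred=N actual=T -> ctr[2]=1
Ev 6: PC=7 idx=3 pred=N actual=T -> ctr[3]=1
Ev 7: PC=6 idx=2 pred=N actual=N -> ctr[2]=0
Ev 8: PC=7 idx=3 pred=N actual=T -> ctr[3]=2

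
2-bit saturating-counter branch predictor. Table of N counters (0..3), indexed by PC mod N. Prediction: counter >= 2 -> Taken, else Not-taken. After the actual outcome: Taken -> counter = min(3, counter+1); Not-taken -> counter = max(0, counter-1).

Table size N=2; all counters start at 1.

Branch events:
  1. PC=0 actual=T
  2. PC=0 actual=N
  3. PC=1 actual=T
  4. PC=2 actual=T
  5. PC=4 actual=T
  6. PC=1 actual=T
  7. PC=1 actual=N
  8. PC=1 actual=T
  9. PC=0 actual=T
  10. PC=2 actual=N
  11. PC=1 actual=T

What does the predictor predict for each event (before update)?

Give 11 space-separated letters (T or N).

Answer: N T N N T T T T T T T

Derivation:
Ev 1: PC=0 idx=0 pred=N actual=T -> ctr[0]=2
Ev 2: PC=0 idx=0 pred=T actual=N -> ctr[0]=1
Ev 3: PC=1 idx=1 pred=N actual=T -> ctr[1]=2
Ev 4: PC=2 idx=0 pred=N actual=T -> ctr[0]=2
Ev 5: PC=4 idx=0 pred=T actual=T -> ctr[0]=3
Ev 6: PC=1 idx=1 pred=T actual=T -> ctr[1]=3
Ev 7: PC=1 idx=1 pred=T actual=N -> ctr[1]=2
Ev 8: PC=1 idx=1 pred=T actual=T -> ctr[1]=3
Ev 9: PC=0 idx=0 pred=T actual=T -> ctr[0]=3
Ev 10: PC=2 idx=0 pred=T actual=N -> ctr[0]=2
Ev 11: PC=1 idx=1 pred=T actual=T -> ctr[1]=3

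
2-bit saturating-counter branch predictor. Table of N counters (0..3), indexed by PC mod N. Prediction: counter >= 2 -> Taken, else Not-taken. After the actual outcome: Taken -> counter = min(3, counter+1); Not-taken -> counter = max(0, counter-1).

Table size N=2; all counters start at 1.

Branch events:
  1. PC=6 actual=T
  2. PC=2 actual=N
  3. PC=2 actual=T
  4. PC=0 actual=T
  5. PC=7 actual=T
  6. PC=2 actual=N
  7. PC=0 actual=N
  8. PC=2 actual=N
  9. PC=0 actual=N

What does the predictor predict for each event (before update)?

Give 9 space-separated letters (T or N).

Answer: N T N T N T T N N

Derivation:
Ev 1: PC=6 idx=0 pred=N actual=T -> ctr[0]=2
Ev 2: PC=2 idx=0 pred=T actual=N -> ctr[0]=1
Ev 3: PC=2 idx=0 pred=N actual=T -> ctr[0]=2
Ev 4: PC=0 idx=0 pred=T actual=T -> ctr[0]=3
Ev 5: PC=7 idx=1 pred=N actual=T -> ctr[1]=2
Ev 6: PC=2 idx=0 pred=T actual=N -> ctr[0]=2
Ev 7: PC=0 idx=0 pred=T actual=N -> ctr[0]=1
Ev 8: PC=2 idx=0 pred=N actual=N -> ctr[0]=0
Ev 9: PC=0 idx=0 pred=N actual=N -> ctr[0]=0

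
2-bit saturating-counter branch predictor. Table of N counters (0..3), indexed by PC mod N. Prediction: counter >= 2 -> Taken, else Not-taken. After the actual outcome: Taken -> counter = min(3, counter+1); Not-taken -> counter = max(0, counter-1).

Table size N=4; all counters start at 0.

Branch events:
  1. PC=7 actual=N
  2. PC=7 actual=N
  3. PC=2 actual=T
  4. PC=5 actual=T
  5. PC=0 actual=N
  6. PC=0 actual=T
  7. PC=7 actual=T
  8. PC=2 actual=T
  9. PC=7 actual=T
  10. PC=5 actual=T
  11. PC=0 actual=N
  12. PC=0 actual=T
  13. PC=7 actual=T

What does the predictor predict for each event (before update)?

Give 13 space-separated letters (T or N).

Answer: N N N N N N N N N N N N T

Derivation:
Ev 1: PC=7 idx=3 pred=N actual=N -> ctr[3]=0
Ev 2: PC=7 idx=3 pred=N actual=N -> ctr[3]=0
Ev 3: PC=2 idx=2 pred=N actual=T -> ctr[2]=1
Ev 4: PC=5 idx=1 pred=N actual=T -> ctr[1]=1
Ev 5: PC=0 idx=0 pred=N actual=N -> ctr[0]=0
Ev 6: PC=0 idx=0 pred=N actual=T -> ctr[0]=1
Ev 7: PC=7 idx=3 pred=N actual=T -> ctr[3]=1
Ev 8: PC=2 idx=2 pred=N actual=T -> ctr[2]=2
Ev 9: PC=7 idx=3 pred=N actual=T -> ctr[3]=2
Ev 10: PC=5 idx=1 pred=N actual=T -> ctr[1]=2
Ev 11: PC=0 idx=0 pred=N actual=N -> ctr[0]=0
Ev 12: PC=0 idx=0 pred=N actual=T -> ctr[0]=1
Ev 13: PC=7 idx=3 pred=T actual=T -> ctr[3]=3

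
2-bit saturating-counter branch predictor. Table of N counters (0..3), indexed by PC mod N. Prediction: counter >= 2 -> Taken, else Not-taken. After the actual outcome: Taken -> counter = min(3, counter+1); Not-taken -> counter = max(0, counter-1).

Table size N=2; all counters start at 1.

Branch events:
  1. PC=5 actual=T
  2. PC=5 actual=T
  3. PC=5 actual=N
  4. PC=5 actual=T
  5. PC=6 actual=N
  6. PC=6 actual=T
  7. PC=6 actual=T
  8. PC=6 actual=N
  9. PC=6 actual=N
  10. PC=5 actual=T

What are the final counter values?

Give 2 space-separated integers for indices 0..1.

Ev 1: PC=5 idx=1 pred=N actual=T -> ctr[1]=2
Ev 2: PC=5 idx=1 pred=T actual=T -> ctr[1]=3
Ev 3: PC=5 idx=1 pred=T actual=N -> ctr[1]=2
Ev 4: PC=5 idx=1 pred=T actual=T -> ctr[1]=3
Ev 5: PC=6 idx=0 pred=N actual=N -> ctr[0]=0
Ev 6: PC=6 idx=0 pred=N actual=T -> ctr[0]=1
Ev 7: PC=6 idx=0 pred=N actual=T -> ctr[0]=2
Ev 8: PC=6 idx=0 pred=T actual=N -> ctr[0]=1
Ev 9: PC=6 idx=0 pred=N actual=N -> ctr[0]=0
Ev 10: PC=5 idx=1 pred=T actual=T -> ctr[1]=3

Answer: 0 3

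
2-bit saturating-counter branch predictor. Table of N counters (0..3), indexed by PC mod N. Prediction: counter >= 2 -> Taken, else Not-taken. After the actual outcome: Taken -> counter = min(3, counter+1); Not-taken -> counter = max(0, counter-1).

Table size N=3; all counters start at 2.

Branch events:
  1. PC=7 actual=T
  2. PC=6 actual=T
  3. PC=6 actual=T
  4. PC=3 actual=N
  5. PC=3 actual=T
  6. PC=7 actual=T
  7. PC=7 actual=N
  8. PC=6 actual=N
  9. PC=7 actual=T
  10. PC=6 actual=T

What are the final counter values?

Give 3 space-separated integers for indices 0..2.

Ev 1: PC=7 idx=1 pred=T actual=T -> ctr[1]=3
Ev 2: PC=6 idx=0 pred=T actual=T -> ctr[0]=3
Ev 3: PC=6 idx=0 pred=T actual=T -> ctr[0]=3
Ev 4: PC=3 idx=0 pred=T actual=N -> ctr[0]=2
Ev 5: PC=3 idx=0 pred=T actual=T -> ctr[0]=3
Ev 6: PC=7 idx=1 pred=T actual=T -> ctr[1]=3
Ev 7: PC=7 idx=1 pred=T actual=N -> ctr[1]=2
Ev 8: PC=6 idx=0 pred=T actual=N -> ctr[0]=2
Ev 9: PC=7 idx=1 pred=T actual=T -> ctr[1]=3
Ev 10: PC=6 idx=0 pred=T actual=T -> ctr[0]=3

Answer: 3 3 2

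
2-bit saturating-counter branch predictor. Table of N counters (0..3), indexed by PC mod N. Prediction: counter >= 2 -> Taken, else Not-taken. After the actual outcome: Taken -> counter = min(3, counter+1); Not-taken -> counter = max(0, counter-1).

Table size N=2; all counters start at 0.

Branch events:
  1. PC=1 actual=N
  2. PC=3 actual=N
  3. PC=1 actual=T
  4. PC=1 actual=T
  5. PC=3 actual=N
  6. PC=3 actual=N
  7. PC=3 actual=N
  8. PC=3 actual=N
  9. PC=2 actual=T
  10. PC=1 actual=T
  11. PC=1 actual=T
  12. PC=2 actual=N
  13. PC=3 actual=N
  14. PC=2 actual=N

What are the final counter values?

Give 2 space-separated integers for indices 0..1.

Ev 1: PC=1 idx=1 pred=N actual=N -> ctr[1]=0
Ev 2: PC=3 idx=1 pred=N actual=N -> ctr[1]=0
Ev 3: PC=1 idx=1 pred=N actual=T -> ctr[1]=1
Ev 4: PC=1 idx=1 pred=N actual=T -> ctr[1]=2
Ev 5: PC=3 idx=1 pred=T actual=N -> ctr[1]=1
Ev 6: PC=3 idx=1 pred=N actual=N -> ctr[1]=0
Ev 7: PC=3 idx=1 pred=N actual=N -> ctr[1]=0
Ev 8: PC=3 idx=1 pred=N actual=N -> ctr[1]=0
Ev 9: PC=2 idx=0 pred=N actual=T -> ctr[0]=1
Ev 10: PC=1 idx=1 pred=N actual=T -> ctr[1]=1
Ev 11: PC=1 idx=1 pred=N actual=T -> ctr[1]=2
Ev 12: PC=2 idx=0 pred=N actual=N -> ctr[0]=0
Ev 13: PC=3 idx=1 pred=T actual=N -> ctr[1]=1
Ev 14: PC=2 idx=0 pred=N actual=N -> ctr[0]=0

Answer: 0 1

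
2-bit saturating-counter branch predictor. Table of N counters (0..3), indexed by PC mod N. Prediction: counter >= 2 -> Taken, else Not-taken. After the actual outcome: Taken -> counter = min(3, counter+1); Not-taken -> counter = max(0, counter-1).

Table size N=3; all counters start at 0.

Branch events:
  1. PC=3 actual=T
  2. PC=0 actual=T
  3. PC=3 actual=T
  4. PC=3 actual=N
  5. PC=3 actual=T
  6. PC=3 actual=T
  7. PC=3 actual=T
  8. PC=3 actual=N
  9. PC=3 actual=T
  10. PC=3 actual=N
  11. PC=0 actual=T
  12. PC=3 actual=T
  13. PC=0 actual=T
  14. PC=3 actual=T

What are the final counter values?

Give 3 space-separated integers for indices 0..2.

Answer: 3 0 0

Derivation:
Ev 1: PC=3 idx=0 pred=N actual=T -> ctr[0]=1
Ev 2: PC=0 idx=0 pred=N actual=T -> ctr[0]=2
Ev 3: PC=3 idx=0 pred=T actual=T -> ctr[0]=3
Ev 4: PC=3 idx=0 pred=T actual=N -> ctr[0]=2
Ev 5: PC=3 idx=0 pred=T actual=T -> ctr[0]=3
Ev 6: PC=3 idx=0 pred=T actual=T -> ctr[0]=3
Ev 7: PC=3 idx=0 pred=T actual=T -> ctr[0]=3
Ev 8: PC=3 idx=0 pred=T actual=N -> ctr[0]=2
Ev 9: PC=3 idx=0 pred=T actual=T -> ctr[0]=3
Ev 10: PC=3 idx=0 pred=T actual=N -> ctr[0]=2
Ev 11: PC=0 idx=0 pred=T actual=T -> ctr[0]=3
Ev 12: PC=3 idx=0 pred=T actual=T -> ctr[0]=3
Ev 13: PC=0 idx=0 pred=T actual=T -> ctr[0]=3
Ev 14: PC=3 idx=0 pred=T actual=T -> ctr[0]=3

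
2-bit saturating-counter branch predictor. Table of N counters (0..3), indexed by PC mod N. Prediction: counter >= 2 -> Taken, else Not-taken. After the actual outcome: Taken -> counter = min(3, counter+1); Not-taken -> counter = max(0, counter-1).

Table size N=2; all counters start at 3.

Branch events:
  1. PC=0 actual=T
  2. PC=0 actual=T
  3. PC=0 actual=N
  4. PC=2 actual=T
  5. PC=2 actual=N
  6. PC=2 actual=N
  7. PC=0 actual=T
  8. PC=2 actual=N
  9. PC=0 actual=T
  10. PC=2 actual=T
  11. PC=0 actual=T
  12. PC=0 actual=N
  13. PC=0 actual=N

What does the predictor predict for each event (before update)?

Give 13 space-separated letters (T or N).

Ev 1: PC=0 idx=0 pred=T actual=T -> ctr[0]=3
Ev 2: PC=0 idx=0 pred=T actual=T -> ctr[0]=3
Ev 3: PC=0 idx=0 pred=T actual=N -> ctr[0]=2
Ev 4: PC=2 idx=0 pred=T actual=T -> ctr[0]=3
Ev 5: PC=2 idx=0 pred=T actual=N -> ctr[0]=2
Ev 6: PC=2 idx=0 pred=T actual=N -> ctr[0]=1
Ev 7: PC=0 idx=0 pred=N actual=T -> ctr[0]=2
Ev 8: PC=2 idx=0 pred=T actual=N -> ctr[0]=1
Ev 9: PC=0 idx=0 pred=N actual=T -> ctr[0]=2
Ev 10: PC=2 idx=0 pred=T actual=T -> ctr[0]=3
Ev 11: PC=0 idx=0 pred=T actual=T -> ctr[0]=3
Ev 12: PC=0 idx=0 pred=T actual=N -> ctr[0]=2
Ev 13: PC=0 idx=0 pred=T actual=N -> ctr[0]=1

Answer: T T T T T T N T N T T T T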